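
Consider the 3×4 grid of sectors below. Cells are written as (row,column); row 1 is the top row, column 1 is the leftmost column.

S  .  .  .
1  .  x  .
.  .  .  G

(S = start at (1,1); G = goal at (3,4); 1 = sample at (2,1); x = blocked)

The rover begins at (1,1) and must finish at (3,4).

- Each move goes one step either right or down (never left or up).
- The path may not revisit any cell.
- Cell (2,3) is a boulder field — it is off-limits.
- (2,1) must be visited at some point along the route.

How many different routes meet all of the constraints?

A right/down-only route from (1,1) to (3,4) makes exactly 2 down-moves and 3 right-moves in some order.
With no other constraints that would be C(5,2) = 10 routes.
Split at (2,1) and multiply the segment counts (each segment already excludes blocked cells): (1,1)→(2,1): 1; (2,1)→(3,4): 2; product = 2.
That gives 2 routes.

2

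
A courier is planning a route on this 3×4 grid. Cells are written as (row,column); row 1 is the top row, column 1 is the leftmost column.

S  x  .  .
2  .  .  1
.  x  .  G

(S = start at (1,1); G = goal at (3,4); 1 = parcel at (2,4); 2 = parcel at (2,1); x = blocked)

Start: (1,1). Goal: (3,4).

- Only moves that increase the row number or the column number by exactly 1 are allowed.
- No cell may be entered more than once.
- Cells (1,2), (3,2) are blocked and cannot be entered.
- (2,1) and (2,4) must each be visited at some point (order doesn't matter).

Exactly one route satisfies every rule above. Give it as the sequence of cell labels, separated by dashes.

(1,1) - (2,1) - (2,2) - (2,3) - (2,4) - (3,4)

Moves only go right or down, so the column and row indices never decrease.
Route from (1,1): down to (2,1), 3× right (reaching (2,4)), down to (3,4) — 5 moves in all.
Check: all required cells visited.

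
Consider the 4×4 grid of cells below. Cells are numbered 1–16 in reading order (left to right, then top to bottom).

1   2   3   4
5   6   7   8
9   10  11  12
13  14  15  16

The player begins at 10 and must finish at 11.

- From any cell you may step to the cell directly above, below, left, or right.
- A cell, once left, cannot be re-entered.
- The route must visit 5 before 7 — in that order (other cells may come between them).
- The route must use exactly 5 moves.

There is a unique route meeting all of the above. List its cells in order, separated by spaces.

The waypoints must appear in the order 5, 7, with no cell reused.
Route from 10: left to 9, up to 5, 2× right (reaching 7), down to 11 — 5 moves in all.
Check: order respected (5 at step 2, 7 at step 4); 5 moves as required.

10 9 5 6 7 11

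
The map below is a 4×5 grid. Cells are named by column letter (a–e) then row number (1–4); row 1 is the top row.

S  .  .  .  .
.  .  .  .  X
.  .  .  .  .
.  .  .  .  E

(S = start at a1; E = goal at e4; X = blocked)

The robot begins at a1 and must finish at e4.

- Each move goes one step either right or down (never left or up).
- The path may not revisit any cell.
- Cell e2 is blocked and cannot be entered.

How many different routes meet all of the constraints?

30

A right/down-only route from a1 to e4 makes exactly 3 down-moves and 4 right-moves in some order.
With no other constraints that would be C(7,3) = 35 routes.
Subtract routes through each blocked cell (inclusion–exclusion for overlaps): − through e2: 5 → 30.
That gives 30 routes.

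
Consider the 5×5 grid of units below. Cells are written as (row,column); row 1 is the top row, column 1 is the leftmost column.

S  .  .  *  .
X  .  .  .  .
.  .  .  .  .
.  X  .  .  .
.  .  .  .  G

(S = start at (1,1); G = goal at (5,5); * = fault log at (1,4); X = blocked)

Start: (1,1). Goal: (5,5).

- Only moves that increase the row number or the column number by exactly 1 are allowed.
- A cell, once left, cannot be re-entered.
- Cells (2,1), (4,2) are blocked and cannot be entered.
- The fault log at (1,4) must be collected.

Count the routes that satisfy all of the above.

5

A right/down-only route from (1,1) to (5,5) makes exactly 4 down-moves and 4 right-moves in some order.
With no other constraints that would be C(8,4) = 70 routes.
Split at (1,4) and multiply the segment counts (each segment already excludes blocked cells): (1,1)→(1,4): 1; (1,4)→(5,5): 5; product = 5.
That gives 5 routes.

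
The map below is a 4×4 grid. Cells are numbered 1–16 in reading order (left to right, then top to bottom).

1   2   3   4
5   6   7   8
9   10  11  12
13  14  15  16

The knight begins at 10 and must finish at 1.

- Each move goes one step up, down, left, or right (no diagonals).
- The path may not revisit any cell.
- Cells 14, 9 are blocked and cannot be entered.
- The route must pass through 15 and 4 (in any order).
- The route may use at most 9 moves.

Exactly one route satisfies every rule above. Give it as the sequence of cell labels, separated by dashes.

Any route must reach 15 and 4 and still end at 1 within 9 moves, so the order of the required stops is forced.
Route from 10: right 1 to 11, down 1 to 15, right 1 to 16, up 3 to 4, left 3 to 1 — 9 moves in all.
Check: all required cells visited; 9 ≤ 9 moves.

10 - 11 - 15 - 16 - 12 - 8 - 4 - 3 - 2 - 1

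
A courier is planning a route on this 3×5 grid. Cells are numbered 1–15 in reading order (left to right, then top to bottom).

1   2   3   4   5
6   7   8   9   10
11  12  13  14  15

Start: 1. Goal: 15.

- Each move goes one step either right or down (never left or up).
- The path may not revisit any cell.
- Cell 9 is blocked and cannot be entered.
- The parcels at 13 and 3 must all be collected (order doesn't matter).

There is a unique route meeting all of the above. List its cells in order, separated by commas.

1, 2, 3, 8, 13, 14, 15

Moves only go right or down, so the column and row indices never decrease.
Route from 1: 2× right (reaching 3), 2× down (reaching 13), 2× right (reaching 15) — 6 moves in all.
Check: all required cells visited.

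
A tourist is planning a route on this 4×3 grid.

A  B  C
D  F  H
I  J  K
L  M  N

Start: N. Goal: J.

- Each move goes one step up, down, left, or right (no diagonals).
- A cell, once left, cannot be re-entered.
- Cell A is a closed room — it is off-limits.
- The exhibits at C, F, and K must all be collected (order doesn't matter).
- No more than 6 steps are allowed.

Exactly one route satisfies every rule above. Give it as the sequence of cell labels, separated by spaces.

N K H C B F J

The 6-move cap with required stops at C, F, K leaves no slack for detours.
Route from N: 3× up (reaching C), left to B, 2× down (reaching J) — 6 moves in all.
Check: all required cells visited; 6 ≤ 6 moves.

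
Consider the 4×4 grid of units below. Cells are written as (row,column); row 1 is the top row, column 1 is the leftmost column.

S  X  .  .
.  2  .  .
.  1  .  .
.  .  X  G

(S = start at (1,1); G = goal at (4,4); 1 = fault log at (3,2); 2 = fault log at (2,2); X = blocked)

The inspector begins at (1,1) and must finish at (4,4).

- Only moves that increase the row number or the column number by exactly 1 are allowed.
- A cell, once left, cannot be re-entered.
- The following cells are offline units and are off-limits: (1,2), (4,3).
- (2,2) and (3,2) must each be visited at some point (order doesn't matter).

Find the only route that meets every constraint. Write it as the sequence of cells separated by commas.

(1,1), (2,1), (2,2), (3,2), (3,3), (3,4), (4,4)

Moves only go right or down, so the column and row indices never decrease.
Route from (1,1): down 1 to (2,1), right 1 to (2,2), down 1 to (3,2), right 2 to (3,4), down 1 to (4,4) — 6 moves in all.
Check: all required cells visited.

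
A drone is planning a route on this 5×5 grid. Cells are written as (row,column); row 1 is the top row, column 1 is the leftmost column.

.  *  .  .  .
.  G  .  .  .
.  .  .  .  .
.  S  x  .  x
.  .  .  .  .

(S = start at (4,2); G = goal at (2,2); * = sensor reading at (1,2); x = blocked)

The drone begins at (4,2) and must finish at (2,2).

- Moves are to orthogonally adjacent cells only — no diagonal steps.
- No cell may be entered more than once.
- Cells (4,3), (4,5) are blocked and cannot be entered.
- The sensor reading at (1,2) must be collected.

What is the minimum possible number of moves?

6

Any route passes through (1,2) somewhere between (4,2) and (2,2). Summing Manhattan distances along the two legs ((4,2) → (1,2) → (2,2)) gives a lower bound of 3 + 1 = 4 moves.
The shortest route satisfying every rule uses 6 moves: (4,2) → (3,2) → (3,1) → (2,1) → (1,1) → (1,2) → (2,2).
The bound of 4 isn't tight here; checking systematically, no route of length 4 through 5 satisfies every constraint, so 6 is the minimum.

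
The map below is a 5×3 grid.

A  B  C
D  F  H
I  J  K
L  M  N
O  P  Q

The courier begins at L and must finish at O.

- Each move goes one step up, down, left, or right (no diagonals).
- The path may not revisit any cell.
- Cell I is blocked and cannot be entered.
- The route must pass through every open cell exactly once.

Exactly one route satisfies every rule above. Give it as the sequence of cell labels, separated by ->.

L -> M -> J -> F -> D -> A -> B -> C -> H -> K -> N -> Q -> P -> O

Need to visit all 14 open cells exactly once, starting at L and ending at O.
Cell Q has only two open neighbours (N and P), so the path must pass straight through it: one of those is the cell it's entered from and the other is where it exits.
Route from L: right to M, 2× up (reaching F), left to D, up to A, 2× right (reaching C), 4× down (reaching Q), 2× left (reaching O) — 13 moves in all.
Check: all 14 open cells covered.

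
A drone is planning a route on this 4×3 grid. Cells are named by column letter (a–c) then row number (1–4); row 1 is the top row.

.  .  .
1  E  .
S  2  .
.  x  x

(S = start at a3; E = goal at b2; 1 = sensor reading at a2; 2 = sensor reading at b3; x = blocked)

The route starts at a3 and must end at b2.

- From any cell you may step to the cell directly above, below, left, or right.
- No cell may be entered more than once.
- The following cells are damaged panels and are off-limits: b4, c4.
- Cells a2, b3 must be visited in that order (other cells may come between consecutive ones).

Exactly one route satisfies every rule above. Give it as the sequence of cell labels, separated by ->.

The waypoints must appear in the order a2, b3, with no cell reused.
Route from a3: 2× up (reaching a1), 2× right (reaching c1), 2× down (reaching c3), left to b3, up to b2 — 8 moves in all.
Check: order respected (1 at step 1, 2 at step 7).

a3 -> a2 -> a1 -> b1 -> c1 -> c2 -> c3 -> b3 -> b2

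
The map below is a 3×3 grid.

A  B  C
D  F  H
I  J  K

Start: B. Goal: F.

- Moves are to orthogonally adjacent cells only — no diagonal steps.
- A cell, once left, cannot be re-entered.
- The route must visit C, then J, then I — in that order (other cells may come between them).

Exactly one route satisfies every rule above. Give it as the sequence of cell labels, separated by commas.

The waypoints must appear in the order C, J, I, with no cell reused.
Route from B: right to C, 2× down (reaching K), 2× left (reaching I), up to D, right to F — 7 moves in all.
Check: order respected (C at step 1, J at step 4, I at step 5).

B, C, H, K, J, I, D, F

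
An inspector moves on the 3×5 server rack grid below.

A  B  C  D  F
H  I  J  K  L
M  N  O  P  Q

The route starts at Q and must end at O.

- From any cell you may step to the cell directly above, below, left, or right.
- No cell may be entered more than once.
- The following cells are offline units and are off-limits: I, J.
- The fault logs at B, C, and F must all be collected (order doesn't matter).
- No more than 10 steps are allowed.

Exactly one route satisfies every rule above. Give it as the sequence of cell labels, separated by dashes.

The budget equals the shortest possible length, so every move has to be on a shortest route through the required cells.
Route from Q: 2× up (reaching F), 4× left (reaching A), 2× down (reaching M), 2× right (reaching O) — 10 moves in all.
Check: all required cells visited; 10 ≤ 10 moves.

Q - L - F - D - C - B - A - H - M - N - O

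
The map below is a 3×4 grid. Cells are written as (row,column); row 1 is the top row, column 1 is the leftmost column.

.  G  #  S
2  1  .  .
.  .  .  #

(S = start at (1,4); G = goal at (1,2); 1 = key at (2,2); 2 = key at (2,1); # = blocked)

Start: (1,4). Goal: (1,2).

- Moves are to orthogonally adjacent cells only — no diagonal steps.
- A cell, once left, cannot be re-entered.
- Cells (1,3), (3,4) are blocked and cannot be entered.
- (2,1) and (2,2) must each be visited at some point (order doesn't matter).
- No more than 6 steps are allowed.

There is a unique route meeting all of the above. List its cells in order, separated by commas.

(1,4), (2,4), (2,3), (2,2), (2,1), (1,1), (1,2)

Any route must reach (2,1) and (2,2) and still end at (1,2) within 6 moves, so the order of the required stops is forced.
Route from (1,4): down to (2,4), 3× left (reaching (2,1)), up to (1,1), right to (1,2) — 6 moves in all.
Check: all required cells visited; 6 ≤ 6 moves.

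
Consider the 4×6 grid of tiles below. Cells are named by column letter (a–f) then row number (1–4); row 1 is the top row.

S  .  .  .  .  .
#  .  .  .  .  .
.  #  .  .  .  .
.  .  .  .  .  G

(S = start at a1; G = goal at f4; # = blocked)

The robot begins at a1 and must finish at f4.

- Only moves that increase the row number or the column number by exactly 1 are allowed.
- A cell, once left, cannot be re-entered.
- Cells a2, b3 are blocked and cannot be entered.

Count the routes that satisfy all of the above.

30

A right/down-only route from a1 to f4 makes exactly 3 down-moves and 5 right-moves in some order.
With no other constraints that would be C(8,3) = 56 routes.
Subtract routes through each blocked cell (inclusion–exclusion for overlaps): − through a2: 21 − through b3: 15 + through a2&b3: 10 → 30.
That gives 30 routes.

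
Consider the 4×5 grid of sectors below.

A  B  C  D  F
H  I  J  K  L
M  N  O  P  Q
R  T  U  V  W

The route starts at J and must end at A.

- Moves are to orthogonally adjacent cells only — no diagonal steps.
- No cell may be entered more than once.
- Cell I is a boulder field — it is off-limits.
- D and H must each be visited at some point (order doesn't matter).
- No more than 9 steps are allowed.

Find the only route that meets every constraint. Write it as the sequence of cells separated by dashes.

Any route must reach D and H and still end at A within 9 moves, so the order of the required stops is forced.
Route from J: up to C, right to D, 2× down (reaching P), 3× left (reaching M), 2× up (reaching A) — 9 moves in all.
Check: all required cells visited; 9 ≤ 9 moves.

J - C - D - K - P - O - N - M - H - A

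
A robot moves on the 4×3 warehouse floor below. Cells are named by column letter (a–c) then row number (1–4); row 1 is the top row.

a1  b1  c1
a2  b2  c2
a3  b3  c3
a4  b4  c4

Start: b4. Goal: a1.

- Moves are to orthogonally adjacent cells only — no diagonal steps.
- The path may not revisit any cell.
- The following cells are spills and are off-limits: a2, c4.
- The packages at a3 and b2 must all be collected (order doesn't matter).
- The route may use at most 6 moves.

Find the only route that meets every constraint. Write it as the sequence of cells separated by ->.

The budget equals the shortest possible length, so every move has to be on a shortest route through the required cells.
Route from b4: left 1 to a4, up 1 to a3, right 1 to b3, up 2 to b1, left 1 to a1 — 6 moves in all.
Check: all required cells visited; 6 ≤ 6 moves.

b4 -> a4 -> a3 -> b3 -> b2 -> b1 -> a1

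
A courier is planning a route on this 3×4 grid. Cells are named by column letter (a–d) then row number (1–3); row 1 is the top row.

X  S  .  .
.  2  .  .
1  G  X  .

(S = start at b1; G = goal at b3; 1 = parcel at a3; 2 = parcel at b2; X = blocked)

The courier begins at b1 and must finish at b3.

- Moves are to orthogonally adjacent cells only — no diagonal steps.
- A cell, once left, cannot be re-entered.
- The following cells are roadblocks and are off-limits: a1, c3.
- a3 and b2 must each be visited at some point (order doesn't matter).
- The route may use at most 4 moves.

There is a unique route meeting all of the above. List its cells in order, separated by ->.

The 4-move cap with required stops at a3, b2 leaves no slack for detours.
Route from b1: down to b2, left to a2, down to a3, right to b3 — 4 moves in all.
Check: all required cells visited; 4 ≤ 4 moves.

b1 -> b2 -> a2 -> a3 -> b3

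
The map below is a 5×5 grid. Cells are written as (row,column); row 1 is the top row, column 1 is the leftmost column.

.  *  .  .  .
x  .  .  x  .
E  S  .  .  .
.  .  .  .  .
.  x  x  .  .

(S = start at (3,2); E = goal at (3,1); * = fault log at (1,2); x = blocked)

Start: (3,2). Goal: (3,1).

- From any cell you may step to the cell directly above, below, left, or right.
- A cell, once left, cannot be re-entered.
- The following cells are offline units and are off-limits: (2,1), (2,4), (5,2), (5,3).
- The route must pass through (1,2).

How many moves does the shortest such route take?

9

Any route passes through (1,2) somewhere between (3,2) and (3,1). Summing Manhattan distances along the two legs ((3,2) → (1,2) → (3,1)) gives a lower bound of 2 + 3 = 5 moves.
The shortest route satisfying every rule uses 9 moves: (3,2) → (2,2) → (1,2) → (1,3) → (2,3) → (3,3) → (4,3) → (4,2) → (4,1) → (3,1).
The bound of 5 isn't tight here; checking systematically, no route of length 5 through 8 satisfies every constraint (on a 4-connected grid the length of any start-to-goal walk has the same parity as the Manhattan bound, so only lengths 5, 7, 9, … need checking), so 9 is the minimum.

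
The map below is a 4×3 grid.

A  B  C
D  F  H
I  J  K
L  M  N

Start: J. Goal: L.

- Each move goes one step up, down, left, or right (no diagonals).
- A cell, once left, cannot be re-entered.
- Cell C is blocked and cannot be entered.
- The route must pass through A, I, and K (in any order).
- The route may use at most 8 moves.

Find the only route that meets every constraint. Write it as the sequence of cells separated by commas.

The budget equals the shortest possible length, so every move has to be on a shortest route through the required cells.
Route from J: right 1 to K, up 1 to H, left 1 to F, up 1 to B, left 1 to A, down 3 to L — 8 moves in all.
Check: all required cells visited; 8 ≤ 8 moves.

J, K, H, F, B, A, D, I, L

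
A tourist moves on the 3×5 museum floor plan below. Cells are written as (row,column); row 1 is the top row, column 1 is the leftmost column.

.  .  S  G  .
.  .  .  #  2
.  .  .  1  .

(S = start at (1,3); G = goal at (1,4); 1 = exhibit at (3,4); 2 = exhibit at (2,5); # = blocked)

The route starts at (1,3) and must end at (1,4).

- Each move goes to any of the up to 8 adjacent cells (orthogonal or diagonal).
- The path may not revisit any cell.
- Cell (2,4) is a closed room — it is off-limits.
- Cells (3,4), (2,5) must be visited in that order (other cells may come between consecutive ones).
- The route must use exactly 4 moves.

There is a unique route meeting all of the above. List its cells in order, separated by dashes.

The waypoints must appear in the order (3,4), (2,5), with no cell reused.
Route from (1,3): down to (2,3), down-right to (3,4), up-right to (2,5), up-left to (1,4) — 4 moves in all.
Check: order respected (1 at step 2, 2 at step 3); 4 moves as required.

(1,3) - (2,3) - (3,4) - (2,5) - (1,4)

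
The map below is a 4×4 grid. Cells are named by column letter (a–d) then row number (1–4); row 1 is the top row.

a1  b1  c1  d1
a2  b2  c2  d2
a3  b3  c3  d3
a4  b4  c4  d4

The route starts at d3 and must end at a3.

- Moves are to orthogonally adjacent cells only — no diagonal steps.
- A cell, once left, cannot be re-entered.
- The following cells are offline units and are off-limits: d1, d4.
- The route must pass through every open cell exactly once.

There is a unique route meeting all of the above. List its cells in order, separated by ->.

Need to visit all 14 open cells exactly once, starting at d3 and ending at a3.
Cell c4 has only two open neighbours (c3 and b4), so the path must pass straight through it: one of those is the cell it's entered from and the other is where it exits.
Route from d3: up 1 to d2, left 1 to c2, up 1 to c1, left 2 to a1, down 1 to a2, right 1 to b2, down 1 to b3, right 1 to c3, down 1 to c4, left 2 to a4, up 1 to a3 — 13 moves in all.
Check: all 14 open cells covered.

d3 -> d2 -> c2 -> c1 -> b1 -> a1 -> a2 -> b2 -> b3 -> c3 -> c4 -> b4 -> a4 -> a3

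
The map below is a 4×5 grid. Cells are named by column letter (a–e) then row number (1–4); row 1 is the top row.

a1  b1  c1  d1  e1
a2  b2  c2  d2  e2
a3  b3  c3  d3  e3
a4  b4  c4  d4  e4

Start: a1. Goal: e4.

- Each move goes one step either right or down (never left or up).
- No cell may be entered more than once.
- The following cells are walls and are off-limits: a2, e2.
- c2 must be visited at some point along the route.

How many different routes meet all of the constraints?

10

A right/down-only route from a1 to e4 makes exactly 3 down-moves and 4 right-moves in some order.
With no other constraints that would be C(7,3) = 35 routes.
Split at c2 and multiply the segment counts (each segment already excludes blocked cells): a1→c2: 2; c2→e4: 5; product = 10.
That gives 10 routes.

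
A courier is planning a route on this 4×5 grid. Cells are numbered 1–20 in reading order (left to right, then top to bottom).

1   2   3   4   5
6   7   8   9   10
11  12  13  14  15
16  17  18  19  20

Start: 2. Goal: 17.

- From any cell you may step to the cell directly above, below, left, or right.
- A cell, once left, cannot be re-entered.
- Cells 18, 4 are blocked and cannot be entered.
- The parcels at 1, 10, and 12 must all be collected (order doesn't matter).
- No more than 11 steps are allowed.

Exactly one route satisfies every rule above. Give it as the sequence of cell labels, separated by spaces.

2 1 6 7 8 9 10 15 14 13 12 17

The budget equals the shortest possible length, so every move has to be on a shortest route through the required cells.
Route from 2: left to 1, down to 6, 4× right (reaching 10), down to 15, 3× left (reaching 12), down to 17 — 11 moves in all.
Check: all required cells visited; 11 ≤ 11 moves.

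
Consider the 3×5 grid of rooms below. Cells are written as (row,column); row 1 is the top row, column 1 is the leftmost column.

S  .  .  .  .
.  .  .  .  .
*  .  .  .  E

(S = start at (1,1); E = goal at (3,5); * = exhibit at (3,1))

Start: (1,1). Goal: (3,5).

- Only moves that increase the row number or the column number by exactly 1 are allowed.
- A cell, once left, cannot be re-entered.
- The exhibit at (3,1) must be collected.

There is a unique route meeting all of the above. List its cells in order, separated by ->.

(1,1) -> (2,1) -> (3,1) -> (3,2) -> (3,3) -> (3,4) -> (3,5)

Moves only go right or down, so the column and row indices never decrease.
Route from (1,1): 2× down (reaching (3,1)), 4× right (reaching (3,5)) — 6 moves in all.
Check: all required cells visited.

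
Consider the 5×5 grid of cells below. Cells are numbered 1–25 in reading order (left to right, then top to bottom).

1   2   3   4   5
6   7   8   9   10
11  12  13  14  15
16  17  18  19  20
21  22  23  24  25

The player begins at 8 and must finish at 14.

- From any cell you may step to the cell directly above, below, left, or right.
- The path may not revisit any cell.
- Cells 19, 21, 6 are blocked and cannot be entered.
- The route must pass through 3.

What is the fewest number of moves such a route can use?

Any route passes through 3 somewhere between 8 and 14. Summing Manhattan distances along the two legs (8 → 3 → 14) gives a lower bound of 1 + 3 = 4 moves.
A route of 4 moves achieves this: 8 → 3 → 4 → 9 → 14.
Since 4 matches the lower bound, it is optimal.

4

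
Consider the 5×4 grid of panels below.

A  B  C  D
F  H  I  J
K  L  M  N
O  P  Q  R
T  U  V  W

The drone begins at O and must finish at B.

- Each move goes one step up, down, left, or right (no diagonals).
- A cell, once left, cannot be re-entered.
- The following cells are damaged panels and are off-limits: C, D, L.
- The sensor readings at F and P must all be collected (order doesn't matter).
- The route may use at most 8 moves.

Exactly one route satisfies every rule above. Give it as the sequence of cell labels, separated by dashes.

O - P - Q - M - I - H - F - A - B

The budget equals the shortest possible length, so every move has to be on a shortest route through the required cells.
Route from O: right 2 to Q, up 2 to I, left 2 to F, up 1 to A, right 1 to B — 8 moves in all.
Check: all required cells visited; 8 ≤ 8 moves.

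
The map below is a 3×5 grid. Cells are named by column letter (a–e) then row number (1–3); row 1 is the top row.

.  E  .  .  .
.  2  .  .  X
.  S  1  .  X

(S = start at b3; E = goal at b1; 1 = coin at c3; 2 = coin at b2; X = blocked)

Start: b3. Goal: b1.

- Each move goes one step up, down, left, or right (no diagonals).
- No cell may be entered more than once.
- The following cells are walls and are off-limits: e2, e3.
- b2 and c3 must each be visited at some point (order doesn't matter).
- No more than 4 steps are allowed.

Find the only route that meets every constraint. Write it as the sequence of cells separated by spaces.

b3 c3 c2 b2 b1

The budget equals the shortest possible length, so every move has to be on a shortest route through the required cells.
Route from b3: right to c3, up to c2, left to b2, up to b1 — 4 moves in all.
Check: all required cells visited; 4 ≤ 4 moves.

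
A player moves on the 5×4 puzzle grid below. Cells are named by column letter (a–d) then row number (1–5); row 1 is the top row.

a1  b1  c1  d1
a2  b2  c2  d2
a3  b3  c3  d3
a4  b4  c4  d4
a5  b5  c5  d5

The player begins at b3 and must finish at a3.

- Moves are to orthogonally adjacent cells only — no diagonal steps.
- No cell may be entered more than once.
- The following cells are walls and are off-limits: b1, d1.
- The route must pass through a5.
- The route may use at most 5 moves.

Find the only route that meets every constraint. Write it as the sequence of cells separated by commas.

Any route must reach a5 and still end at a3 within 5 moves, so the order of the required stops is forced.
Route from b3: down 2 to b5, left 1 to a5, up 2 to a3 — 5 moves in all.
Check: all required cells visited; 5 ≤ 5 moves.

b3, b4, b5, a5, a4, a3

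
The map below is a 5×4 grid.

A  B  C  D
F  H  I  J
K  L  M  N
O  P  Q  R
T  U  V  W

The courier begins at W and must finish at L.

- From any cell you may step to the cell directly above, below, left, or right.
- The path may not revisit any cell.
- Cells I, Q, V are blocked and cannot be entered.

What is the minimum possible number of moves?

The Manhattan distance from W to L is |5−3| + |4−2| = 4, so at least 4 moves are needed.
A route of 4 moves achieves this: W → R → N → M → L.
Since 4 matches the lower bound, it is optimal.

4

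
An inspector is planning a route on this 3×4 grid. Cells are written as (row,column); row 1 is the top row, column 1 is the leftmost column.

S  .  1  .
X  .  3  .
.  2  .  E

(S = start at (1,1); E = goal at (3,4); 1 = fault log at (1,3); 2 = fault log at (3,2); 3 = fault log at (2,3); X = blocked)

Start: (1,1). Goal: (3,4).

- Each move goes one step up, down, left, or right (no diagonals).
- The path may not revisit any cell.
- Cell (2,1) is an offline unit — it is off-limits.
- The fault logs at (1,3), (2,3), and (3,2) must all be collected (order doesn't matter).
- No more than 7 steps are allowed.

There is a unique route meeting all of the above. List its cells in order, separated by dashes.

(1,1) - (1,2) - (1,3) - (2,3) - (2,2) - (3,2) - (3,3) - (3,4)

The budget equals the shortest possible length, so every move has to be on a shortest route through the required cells.
Route from (1,1): 2× right (reaching (1,3)), down to (2,3), left to (2,2), down to (3,2), 2× right (reaching (3,4)) — 7 moves in all.
Check: all required cells visited; 7 ≤ 7 moves.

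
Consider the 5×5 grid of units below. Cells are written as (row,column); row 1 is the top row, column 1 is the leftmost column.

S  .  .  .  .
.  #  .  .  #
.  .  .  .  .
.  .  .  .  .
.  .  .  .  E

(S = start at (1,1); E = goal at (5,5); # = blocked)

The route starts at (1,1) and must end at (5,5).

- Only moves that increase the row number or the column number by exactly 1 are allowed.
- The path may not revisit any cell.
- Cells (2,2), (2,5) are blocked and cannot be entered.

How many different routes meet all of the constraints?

A right/down-only route from (1,1) to (5,5) makes exactly 4 down-moves and 4 right-moves in some order.
With no other constraints that would be C(8,4) = 70 routes.
Subtract routes through each blocked cell (inclusion–exclusion for overlaps): − through (2,2): 40 − through (2,5): 5 + through (2,2)&(2,5): 2 → 27.
That gives 27 routes.

27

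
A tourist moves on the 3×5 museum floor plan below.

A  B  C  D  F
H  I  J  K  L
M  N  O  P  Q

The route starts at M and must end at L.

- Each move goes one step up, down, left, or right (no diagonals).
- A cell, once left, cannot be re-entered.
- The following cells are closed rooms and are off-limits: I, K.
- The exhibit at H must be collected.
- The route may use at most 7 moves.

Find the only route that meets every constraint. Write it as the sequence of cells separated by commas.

M, H, A, B, C, D, F, L

The 7-move cap with required stops at H leaves no slack for detours.
Route from M: 2× up (reaching A), 4× right (reaching F), down to L — 7 moves in all.
Check: all required cells visited; 7 ≤ 7 moves.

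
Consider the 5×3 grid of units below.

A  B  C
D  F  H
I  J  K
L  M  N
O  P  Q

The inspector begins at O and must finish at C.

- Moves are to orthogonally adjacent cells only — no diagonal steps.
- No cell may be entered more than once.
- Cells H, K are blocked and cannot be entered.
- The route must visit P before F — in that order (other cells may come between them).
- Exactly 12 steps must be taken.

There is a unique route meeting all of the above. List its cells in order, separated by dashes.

The waypoints must appear in the order P, F, with no cell reused.
Route from O: 2× right (reaching Q), up to N, 2× left (reaching L), up to I, right to J, up to F, left to D, up to A, 2× right (reaching C) — 12 moves in all.
Check: order respected (P at step 1, F at step 8); 12 moves as required.

O - P - Q - N - M - L - I - J - F - D - A - B - C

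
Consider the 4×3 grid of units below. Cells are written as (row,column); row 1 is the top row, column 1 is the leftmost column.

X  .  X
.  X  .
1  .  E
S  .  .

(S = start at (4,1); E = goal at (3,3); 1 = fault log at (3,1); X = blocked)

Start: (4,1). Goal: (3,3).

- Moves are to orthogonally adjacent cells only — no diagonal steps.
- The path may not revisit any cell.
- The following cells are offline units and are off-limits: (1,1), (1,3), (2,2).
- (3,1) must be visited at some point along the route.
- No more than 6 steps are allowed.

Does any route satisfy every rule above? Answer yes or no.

yes

One route that works: (4,1) → (3,1) → (3,2) → (3,3).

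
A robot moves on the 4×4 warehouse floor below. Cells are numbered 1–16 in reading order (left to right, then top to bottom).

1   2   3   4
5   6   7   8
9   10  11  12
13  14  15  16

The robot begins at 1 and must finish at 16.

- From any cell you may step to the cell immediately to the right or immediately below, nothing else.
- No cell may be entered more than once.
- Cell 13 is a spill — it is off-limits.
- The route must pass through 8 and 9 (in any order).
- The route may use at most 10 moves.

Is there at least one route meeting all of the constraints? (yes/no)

9 is below but to the left of 8: going 8 → 9 would need a leftward move and 9 → 8 an upward move, so no right/down-only route can visit both required cells.

no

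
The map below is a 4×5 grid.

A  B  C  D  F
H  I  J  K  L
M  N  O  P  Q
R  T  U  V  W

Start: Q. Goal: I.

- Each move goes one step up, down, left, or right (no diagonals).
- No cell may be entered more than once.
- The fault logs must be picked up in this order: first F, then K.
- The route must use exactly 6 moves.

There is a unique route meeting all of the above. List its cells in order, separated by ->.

Q -> L -> F -> D -> K -> J -> I

The waypoints must appear in the order F, K, with no cell reused.
Route from Q: 2× up (reaching F), left to D, down to K, 2× left (reaching I) — 6 moves in all.
Check: order respected (F at step 2, K at step 4); 6 moves as required.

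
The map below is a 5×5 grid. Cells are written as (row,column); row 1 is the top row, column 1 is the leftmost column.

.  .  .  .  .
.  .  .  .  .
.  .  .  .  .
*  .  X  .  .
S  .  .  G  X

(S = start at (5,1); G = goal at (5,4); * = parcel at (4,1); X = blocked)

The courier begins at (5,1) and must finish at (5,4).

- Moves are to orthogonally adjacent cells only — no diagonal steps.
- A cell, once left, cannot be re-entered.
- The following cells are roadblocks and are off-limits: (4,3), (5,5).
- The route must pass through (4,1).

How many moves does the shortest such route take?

Any route passes through (4,1) somewhere between (5,1) and (5,4). Summing Manhattan distances along the two legs ((5,1) → (4,1) → (5,4)) gives a lower bound of 1 + 4 = 5 moves.
A route of 5 moves achieves this: (5,1) → (4,1) → (4,2) → (5,2) → (5,3) → (5,4).
Since 5 matches the lower bound, it is optimal.

5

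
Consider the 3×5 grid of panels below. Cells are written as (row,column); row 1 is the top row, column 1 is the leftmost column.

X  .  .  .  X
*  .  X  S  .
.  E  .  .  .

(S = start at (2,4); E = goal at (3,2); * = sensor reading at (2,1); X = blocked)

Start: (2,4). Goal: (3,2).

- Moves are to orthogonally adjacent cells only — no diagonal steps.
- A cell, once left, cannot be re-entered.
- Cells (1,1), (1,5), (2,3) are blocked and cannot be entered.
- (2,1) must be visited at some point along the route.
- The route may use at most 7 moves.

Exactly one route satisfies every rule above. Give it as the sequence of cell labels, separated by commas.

(2,4), (1,4), (1,3), (1,2), (2,2), (2,1), (3,1), (3,2)

Any route must reach (2,1) and still end at (3,2) within 7 moves, so the order of the required stops is forced.
Route from (2,4): up to (1,4), 2× left (reaching (1,2)), down to (2,2), left to (2,1), down to (3,1), right to (3,2) — 7 moves in all.
Check: all required cells visited; 7 ≤ 7 moves.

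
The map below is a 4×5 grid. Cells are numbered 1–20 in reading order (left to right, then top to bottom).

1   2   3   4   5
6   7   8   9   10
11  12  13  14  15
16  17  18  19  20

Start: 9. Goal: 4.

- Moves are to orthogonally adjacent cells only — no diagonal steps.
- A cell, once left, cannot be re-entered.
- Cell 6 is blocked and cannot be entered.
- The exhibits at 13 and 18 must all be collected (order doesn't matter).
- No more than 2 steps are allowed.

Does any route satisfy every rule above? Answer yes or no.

no

Even ignoring the no-revisit rule, getting from 9 to 4, taking the cheapest ordering 9 → 13 → 18 → 4 needs at least 2 + 1 + 4 = 7 moves (Manhattan distance per leg), which exceeds the 2-move limit.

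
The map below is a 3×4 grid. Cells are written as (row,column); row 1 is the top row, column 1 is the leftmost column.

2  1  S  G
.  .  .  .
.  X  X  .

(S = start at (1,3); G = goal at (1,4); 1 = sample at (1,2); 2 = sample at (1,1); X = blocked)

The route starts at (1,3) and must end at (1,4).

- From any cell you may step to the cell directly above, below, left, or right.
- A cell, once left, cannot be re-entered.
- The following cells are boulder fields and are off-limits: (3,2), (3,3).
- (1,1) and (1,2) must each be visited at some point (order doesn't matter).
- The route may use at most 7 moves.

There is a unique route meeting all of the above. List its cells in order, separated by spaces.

The budget equals the shortest possible length, so every move has to be on a shortest route through the required cells.
Route from (1,3): 2× left (reaching (1,1)), down to (2,1), 3× right (reaching (2,4)), up to (1,4) — 7 moves in all.
Check: all required cells visited; 7 ≤ 7 moves.

(1,3) (1,2) (1,1) (2,1) (2,2) (2,3) (2,4) (1,4)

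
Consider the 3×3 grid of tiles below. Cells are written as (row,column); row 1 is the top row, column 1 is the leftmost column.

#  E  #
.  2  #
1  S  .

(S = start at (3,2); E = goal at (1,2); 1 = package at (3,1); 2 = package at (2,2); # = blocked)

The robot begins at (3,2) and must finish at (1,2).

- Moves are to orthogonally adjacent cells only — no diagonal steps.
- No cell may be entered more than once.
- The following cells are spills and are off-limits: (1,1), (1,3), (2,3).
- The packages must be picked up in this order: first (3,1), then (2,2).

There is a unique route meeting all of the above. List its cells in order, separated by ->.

The waypoints must appear in the order (3,1), (2,2), with no cell reused.
Route from (3,2): left 1 to (3,1), up 1 to (2,1), right 1 to (2,2), up 1 to (1,2) — 4 moves in all.
Check: order respected (1 at step 1, 2 at step 3).

(3,2) -> (3,1) -> (2,1) -> (2,2) -> (1,2)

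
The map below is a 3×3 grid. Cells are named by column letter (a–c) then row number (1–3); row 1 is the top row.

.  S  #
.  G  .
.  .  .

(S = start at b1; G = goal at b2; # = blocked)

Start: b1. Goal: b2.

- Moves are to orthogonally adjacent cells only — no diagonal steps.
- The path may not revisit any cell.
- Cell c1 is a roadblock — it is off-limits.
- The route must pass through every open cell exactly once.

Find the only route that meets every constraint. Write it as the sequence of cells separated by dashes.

b1 - a1 - a2 - a3 - b3 - c3 - c2 - b2

Need to visit all 8 open cells exactly once, starting at b1 and ending at b2.
Cell a1 has only two open neighbours (a2 and b1), so the path must pass straight through it: one of those is the cell it's entered from and the other is where it exits.
Route from b1: left 1 to a1, down 2 to a3, right 2 to c3, up 1 to c2, left 1 to b2 — 7 moves in all.
Check: all 8 open cells covered.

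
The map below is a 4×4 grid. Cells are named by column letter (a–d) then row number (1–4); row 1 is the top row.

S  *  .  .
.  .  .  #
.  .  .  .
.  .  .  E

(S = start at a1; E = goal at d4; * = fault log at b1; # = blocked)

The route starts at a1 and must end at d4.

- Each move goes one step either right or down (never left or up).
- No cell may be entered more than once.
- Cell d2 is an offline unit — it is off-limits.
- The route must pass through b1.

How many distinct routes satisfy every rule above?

A right/down-only route from a1 to d4 makes exactly 3 down-moves and 3 right-moves in some order.
With no other constraints that would be C(6,3) = 20 routes.
Split at b1 and multiply the segment counts (each segment already excludes blocked cells): a1→b1: 1; b1→d4: 7; product = 7.
That gives 7 routes.

7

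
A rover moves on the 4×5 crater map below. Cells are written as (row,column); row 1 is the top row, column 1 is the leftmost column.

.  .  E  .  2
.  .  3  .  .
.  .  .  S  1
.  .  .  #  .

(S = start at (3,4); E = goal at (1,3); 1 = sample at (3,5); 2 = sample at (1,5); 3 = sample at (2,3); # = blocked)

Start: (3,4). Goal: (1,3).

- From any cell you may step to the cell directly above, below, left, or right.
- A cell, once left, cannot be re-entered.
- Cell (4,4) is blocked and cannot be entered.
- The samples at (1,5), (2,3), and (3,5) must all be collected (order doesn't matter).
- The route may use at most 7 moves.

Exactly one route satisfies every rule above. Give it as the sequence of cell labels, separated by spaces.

Any route must reach (1,5), (2,3), and (3,5) and still end at (1,3) within 7 moves, so the order of the required stops is forced.
Route from (3,4): right 1 to (3,5), up 2 to (1,5), left 1 to (1,4), down 1 to (2,4), left 1 to (2,3), up 1 to (1,3) — 7 moves in all.
Check: all required cells visited; 7 ≤ 7 moves.

(3,4) (3,5) (2,5) (1,5) (1,4) (2,4) (2,3) (1,3)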